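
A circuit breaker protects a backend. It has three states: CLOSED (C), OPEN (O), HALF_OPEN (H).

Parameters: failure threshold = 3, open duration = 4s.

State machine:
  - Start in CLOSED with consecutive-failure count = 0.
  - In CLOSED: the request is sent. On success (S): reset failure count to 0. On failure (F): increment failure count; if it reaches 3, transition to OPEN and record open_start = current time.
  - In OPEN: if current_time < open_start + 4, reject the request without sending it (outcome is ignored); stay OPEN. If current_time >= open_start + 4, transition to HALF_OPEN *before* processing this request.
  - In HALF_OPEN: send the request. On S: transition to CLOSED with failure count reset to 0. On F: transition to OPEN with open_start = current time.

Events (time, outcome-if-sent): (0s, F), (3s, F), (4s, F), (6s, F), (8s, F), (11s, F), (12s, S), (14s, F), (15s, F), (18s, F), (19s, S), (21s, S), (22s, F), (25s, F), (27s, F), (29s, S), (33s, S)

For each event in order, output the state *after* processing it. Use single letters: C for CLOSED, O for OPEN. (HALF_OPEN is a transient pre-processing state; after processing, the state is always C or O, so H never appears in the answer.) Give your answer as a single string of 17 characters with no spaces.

State after each event:
  event#1 t=0s outcome=F: state=CLOSED
  event#2 t=3s outcome=F: state=CLOSED
  event#3 t=4s outcome=F: state=OPEN
  event#4 t=6s outcome=F: state=OPEN
  event#5 t=8s outcome=F: state=OPEN
  event#6 t=11s outcome=F: state=OPEN
  event#7 t=12s outcome=S: state=CLOSED
  event#8 t=14s outcome=F: state=CLOSED
  event#9 t=15s outcome=F: state=CLOSED
  event#10 t=18s outcome=F: state=OPEN
  event#11 t=19s outcome=S: state=OPEN
  event#12 t=21s outcome=S: state=OPEN
  event#13 t=22s outcome=F: state=OPEN
  event#14 t=25s outcome=F: state=OPEN
  event#15 t=27s outcome=F: state=OPEN
  event#16 t=29s outcome=S: state=OPEN
  event#17 t=33s outcome=S: state=CLOSED

Answer: CCOOOOCCCOOOOOOOC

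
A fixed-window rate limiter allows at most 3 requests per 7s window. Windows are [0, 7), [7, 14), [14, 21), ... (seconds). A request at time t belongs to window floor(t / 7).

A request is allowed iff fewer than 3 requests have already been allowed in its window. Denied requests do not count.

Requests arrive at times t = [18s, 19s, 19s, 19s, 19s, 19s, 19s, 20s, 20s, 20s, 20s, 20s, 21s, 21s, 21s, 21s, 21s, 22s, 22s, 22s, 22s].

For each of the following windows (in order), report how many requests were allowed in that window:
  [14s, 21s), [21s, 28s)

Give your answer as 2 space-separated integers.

Processing requests:
  req#1 t=18s (window 2): ALLOW
  req#2 t=19s (window 2): ALLOW
  req#3 t=19s (window 2): ALLOW
  req#4 t=19s (window 2): DENY
  req#5 t=19s (window 2): DENY
  req#6 t=19s (window 2): DENY
  req#7 t=19s (window 2): DENY
  req#8 t=20s (window 2): DENY
  req#9 t=20s (window 2): DENY
  req#10 t=20s (window 2): DENY
  req#11 t=20s (window 2): DENY
  req#12 t=20s (window 2): DENY
  req#13 t=21s (window 3): ALLOW
  req#14 t=21s (window 3): ALLOW
  req#15 t=21s (window 3): ALLOW
  req#16 t=21s (window 3): DENY
  req#17 t=21s (window 3): DENY
  req#18 t=22s (window 3): DENY
  req#19 t=22s (window 3): DENY
  req#20 t=22s (window 3): DENY
  req#21 t=22s (window 3): DENY

Allowed counts by window: 3 3

Answer: 3 3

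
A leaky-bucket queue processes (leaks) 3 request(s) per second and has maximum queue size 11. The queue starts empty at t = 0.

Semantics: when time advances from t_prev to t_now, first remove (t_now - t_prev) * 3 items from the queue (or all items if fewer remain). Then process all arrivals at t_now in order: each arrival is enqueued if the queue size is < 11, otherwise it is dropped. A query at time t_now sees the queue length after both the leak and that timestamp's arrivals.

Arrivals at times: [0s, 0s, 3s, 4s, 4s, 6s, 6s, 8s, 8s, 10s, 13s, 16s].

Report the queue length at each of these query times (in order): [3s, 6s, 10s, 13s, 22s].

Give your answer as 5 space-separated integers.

Queue lengths at query times:
  query t=3s: backlog = 1
  query t=6s: backlog = 2
  query t=10s: backlog = 1
  query t=13s: backlog = 1
  query t=22s: backlog = 0

Answer: 1 2 1 1 0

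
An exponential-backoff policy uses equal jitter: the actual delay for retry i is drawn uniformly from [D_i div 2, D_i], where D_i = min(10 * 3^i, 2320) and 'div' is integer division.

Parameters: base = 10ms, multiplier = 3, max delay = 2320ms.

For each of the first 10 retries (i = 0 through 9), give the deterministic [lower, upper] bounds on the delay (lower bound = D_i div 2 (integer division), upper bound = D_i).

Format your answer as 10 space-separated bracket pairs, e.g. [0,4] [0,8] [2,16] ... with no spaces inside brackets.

Computing bounds per retry:
  i=0: D_i=min(10*3^0,2320)=10, bounds=[5,10]
  i=1: D_i=min(10*3^1,2320)=30, bounds=[15,30]
  i=2: D_i=min(10*3^2,2320)=90, bounds=[45,90]
  i=3: D_i=min(10*3^3,2320)=270, bounds=[135,270]
  i=4: D_i=min(10*3^4,2320)=810, bounds=[405,810]
  i=5: D_i=min(10*3^5,2320)=2320, bounds=[1160,2320]
  i=6: D_i=min(10*3^6,2320)=2320, bounds=[1160,2320]
  i=7: D_i=min(10*3^7,2320)=2320, bounds=[1160,2320]
  i=8: D_i=min(10*3^8,2320)=2320, bounds=[1160,2320]
  i=9: D_i=min(10*3^9,2320)=2320, bounds=[1160,2320]

Answer: [5,10] [15,30] [45,90] [135,270] [405,810] [1160,2320] [1160,2320] [1160,2320] [1160,2320] [1160,2320]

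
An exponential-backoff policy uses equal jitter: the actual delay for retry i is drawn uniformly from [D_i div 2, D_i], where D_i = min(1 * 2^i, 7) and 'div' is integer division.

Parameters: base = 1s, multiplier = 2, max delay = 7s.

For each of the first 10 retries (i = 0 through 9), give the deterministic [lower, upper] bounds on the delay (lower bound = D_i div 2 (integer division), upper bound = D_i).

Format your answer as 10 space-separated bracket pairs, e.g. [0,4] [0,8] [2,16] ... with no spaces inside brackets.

Computing bounds per retry:
  i=0: D_i=min(1*2^0,7)=1, bounds=[0,1]
  i=1: D_i=min(1*2^1,7)=2, bounds=[1,2]
  i=2: D_i=min(1*2^2,7)=4, bounds=[2,4]
  i=3: D_i=min(1*2^3,7)=7, bounds=[3,7]
  i=4: D_i=min(1*2^4,7)=7, bounds=[3,7]
  i=5: D_i=min(1*2^5,7)=7, bounds=[3,7]
  i=6: D_i=min(1*2^6,7)=7, bounds=[3,7]
  i=7: D_i=min(1*2^7,7)=7, bounds=[3,7]
  i=8: D_i=min(1*2^8,7)=7, bounds=[3,7]
  i=9: D_i=min(1*2^9,7)=7, bounds=[3,7]

Answer: [0,1] [1,2] [2,4] [3,7] [3,7] [3,7] [3,7] [3,7] [3,7] [3,7]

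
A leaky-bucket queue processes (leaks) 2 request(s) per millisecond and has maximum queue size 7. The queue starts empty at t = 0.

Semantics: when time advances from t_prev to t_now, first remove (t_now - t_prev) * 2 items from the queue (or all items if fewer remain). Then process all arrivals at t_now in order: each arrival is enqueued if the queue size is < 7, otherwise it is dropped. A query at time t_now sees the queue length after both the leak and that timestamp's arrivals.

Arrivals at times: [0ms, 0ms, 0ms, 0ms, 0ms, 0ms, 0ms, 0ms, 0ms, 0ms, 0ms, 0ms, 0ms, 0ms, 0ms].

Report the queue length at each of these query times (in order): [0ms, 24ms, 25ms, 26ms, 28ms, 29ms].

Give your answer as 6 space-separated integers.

Queue lengths at query times:
  query t=0ms: backlog = 7
  query t=24ms: backlog = 0
  query t=25ms: backlog = 0
  query t=26ms: backlog = 0
  query t=28ms: backlog = 0
  query t=29ms: backlog = 0

Answer: 7 0 0 0 0 0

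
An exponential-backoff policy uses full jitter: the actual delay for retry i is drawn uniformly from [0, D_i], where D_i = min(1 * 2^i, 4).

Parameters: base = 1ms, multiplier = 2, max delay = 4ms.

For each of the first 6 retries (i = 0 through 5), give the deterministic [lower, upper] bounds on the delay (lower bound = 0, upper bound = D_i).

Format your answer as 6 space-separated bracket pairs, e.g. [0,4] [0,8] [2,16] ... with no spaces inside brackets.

Computing bounds per retry:
  i=0: D_i=min(1*2^0,4)=1, bounds=[0,1]
  i=1: D_i=min(1*2^1,4)=2, bounds=[0,2]
  i=2: D_i=min(1*2^2,4)=4, bounds=[0,4]
  i=3: D_i=min(1*2^3,4)=4, bounds=[0,4]
  i=4: D_i=min(1*2^4,4)=4, bounds=[0,4]
  i=5: D_i=min(1*2^5,4)=4, bounds=[0,4]

Answer: [0,1] [0,2] [0,4] [0,4] [0,4] [0,4]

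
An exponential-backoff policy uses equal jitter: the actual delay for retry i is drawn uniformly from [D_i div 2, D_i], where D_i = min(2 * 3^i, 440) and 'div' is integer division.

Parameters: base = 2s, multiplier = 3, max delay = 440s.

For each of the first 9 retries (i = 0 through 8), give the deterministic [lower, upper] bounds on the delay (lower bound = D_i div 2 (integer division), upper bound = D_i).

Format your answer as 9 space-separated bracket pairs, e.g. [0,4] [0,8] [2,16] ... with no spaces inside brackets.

Computing bounds per retry:
  i=0: D_i=min(2*3^0,440)=2, bounds=[1,2]
  i=1: D_i=min(2*3^1,440)=6, bounds=[3,6]
  i=2: D_i=min(2*3^2,440)=18, bounds=[9,18]
  i=3: D_i=min(2*3^3,440)=54, bounds=[27,54]
  i=4: D_i=min(2*3^4,440)=162, bounds=[81,162]
  i=5: D_i=min(2*3^5,440)=440, bounds=[220,440]
  i=6: D_i=min(2*3^6,440)=440, bounds=[220,440]
  i=7: D_i=min(2*3^7,440)=440, bounds=[220,440]
  i=8: D_i=min(2*3^8,440)=440, bounds=[220,440]

Answer: [1,2] [3,6] [9,18] [27,54] [81,162] [220,440] [220,440] [220,440] [220,440]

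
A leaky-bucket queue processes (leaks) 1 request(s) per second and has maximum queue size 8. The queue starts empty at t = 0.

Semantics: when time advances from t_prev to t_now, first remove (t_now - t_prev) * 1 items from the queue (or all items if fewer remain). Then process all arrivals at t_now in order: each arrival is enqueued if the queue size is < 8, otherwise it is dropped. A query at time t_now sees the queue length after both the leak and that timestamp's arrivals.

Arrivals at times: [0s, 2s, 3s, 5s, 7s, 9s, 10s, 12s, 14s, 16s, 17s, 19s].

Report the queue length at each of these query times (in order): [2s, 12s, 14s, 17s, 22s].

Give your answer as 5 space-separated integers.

Queue lengths at query times:
  query t=2s: backlog = 1
  query t=12s: backlog = 1
  query t=14s: backlog = 1
  query t=17s: backlog = 1
  query t=22s: backlog = 0

Answer: 1 1 1 1 0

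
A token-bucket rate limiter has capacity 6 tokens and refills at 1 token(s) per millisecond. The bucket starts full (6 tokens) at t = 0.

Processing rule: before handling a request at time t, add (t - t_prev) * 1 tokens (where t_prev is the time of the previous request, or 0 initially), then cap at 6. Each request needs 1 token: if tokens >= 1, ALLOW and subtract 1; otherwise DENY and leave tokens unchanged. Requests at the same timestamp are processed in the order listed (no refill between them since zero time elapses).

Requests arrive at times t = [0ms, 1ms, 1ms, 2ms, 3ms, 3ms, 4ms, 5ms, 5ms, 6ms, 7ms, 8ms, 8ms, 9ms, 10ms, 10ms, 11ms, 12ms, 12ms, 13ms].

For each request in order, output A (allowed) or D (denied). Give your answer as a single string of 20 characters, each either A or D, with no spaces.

Answer: AAAAAAAAAAAAAAAAAADA

Derivation:
Simulating step by step:
  req#1 t=0ms: ALLOW
  req#2 t=1ms: ALLOW
  req#3 t=1ms: ALLOW
  req#4 t=2ms: ALLOW
  req#5 t=3ms: ALLOW
  req#6 t=3ms: ALLOW
  req#7 t=4ms: ALLOW
  req#8 t=5ms: ALLOW
  req#9 t=5ms: ALLOW
  req#10 t=6ms: ALLOW
  req#11 t=7ms: ALLOW
  req#12 t=8ms: ALLOW
  req#13 t=8ms: ALLOW
  req#14 t=9ms: ALLOW
  req#15 t=10ms: ALLOW
  req#16 t=10ms: ALLOW
  req#17 t=11ms: ALLOW
  req#18 t=12ms: ALLOW
  req#19 t=12ms: DENY
  req#20 t=13ms: ALLOW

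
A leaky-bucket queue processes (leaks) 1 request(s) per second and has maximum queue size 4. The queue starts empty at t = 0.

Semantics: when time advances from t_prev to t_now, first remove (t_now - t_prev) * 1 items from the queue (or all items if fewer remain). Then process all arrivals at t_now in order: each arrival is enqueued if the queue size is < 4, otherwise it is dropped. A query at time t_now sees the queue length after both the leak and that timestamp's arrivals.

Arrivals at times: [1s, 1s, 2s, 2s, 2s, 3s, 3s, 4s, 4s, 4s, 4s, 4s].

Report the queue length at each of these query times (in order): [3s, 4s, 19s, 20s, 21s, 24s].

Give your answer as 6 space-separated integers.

Answer: 4 4 0 0 0 0

Derivation:
Queue lengths at query times:
  query t=3s: backlog = 4
  query t=4s: backlog = 4
  query t=19s: backlog = 0
  query t=20s: backlog = 0
  query t=21s: backlog = 0
  query t=24s: backlog = 0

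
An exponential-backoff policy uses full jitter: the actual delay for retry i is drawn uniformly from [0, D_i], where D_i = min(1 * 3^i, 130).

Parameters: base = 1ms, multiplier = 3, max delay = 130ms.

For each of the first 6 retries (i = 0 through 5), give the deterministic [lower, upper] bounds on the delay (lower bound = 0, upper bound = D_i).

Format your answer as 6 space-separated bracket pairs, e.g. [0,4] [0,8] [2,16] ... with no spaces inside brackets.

Answer: [0,1] [0,3] [0,9] [0,27] [0,81] [0,130]

Derivation:
Computing bounds per retry:
  i=0: D_i=min(1*3^0,130)=1, bounds=[0,1]
  i=1: D_i=min(1*3^1,130)=3, bounds=[0,3]
  i=2: D_i=min(1*3^2,130)=9, bounds=[0,9]
  i=3: D_i=min(1*3^3,130)=27, bounds=[0,27]
  i=4: D_i=min(1*3^4,130)=81, bounds=[0,81]
  i=5: D_i=min(1*3^5,130)=130, bounds=[0,130]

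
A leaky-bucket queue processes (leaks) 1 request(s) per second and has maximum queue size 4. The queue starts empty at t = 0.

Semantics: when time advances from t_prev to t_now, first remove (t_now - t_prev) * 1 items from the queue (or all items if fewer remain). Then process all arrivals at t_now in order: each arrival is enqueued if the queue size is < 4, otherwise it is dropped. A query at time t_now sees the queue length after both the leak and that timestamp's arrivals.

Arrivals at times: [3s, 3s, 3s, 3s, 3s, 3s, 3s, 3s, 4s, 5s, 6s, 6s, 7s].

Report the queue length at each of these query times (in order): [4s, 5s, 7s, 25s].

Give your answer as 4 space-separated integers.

Queue lengths at query times:
  query t=4s: backlog = 4
  query t=5s: backlog = 4
  query t=7s: backlog = 4
  query t=25s: backlog = 0

Answer: 4 4 4 0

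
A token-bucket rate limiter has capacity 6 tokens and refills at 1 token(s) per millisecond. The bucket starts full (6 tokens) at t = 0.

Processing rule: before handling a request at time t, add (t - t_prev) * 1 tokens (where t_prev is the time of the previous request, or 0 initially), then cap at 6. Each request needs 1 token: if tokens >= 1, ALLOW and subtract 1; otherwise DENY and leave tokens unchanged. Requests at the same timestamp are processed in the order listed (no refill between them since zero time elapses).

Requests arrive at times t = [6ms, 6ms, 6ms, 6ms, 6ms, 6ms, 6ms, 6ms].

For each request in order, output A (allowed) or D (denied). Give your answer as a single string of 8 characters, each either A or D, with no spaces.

Simulating step by step:
  req#1 t=6ms: ALLOW
  req#2 t=6ms: ALLOW
  req#3 t=6ms: ALLOW
  req#4 t=6ms: ALLOW
  req#5 t=6ms: ALLOW
  req#6 t=6ms: ALLOW
  req#7 t=6ms: DENY
  req#8 t=6ms: DENY

Answer: AAAAAADD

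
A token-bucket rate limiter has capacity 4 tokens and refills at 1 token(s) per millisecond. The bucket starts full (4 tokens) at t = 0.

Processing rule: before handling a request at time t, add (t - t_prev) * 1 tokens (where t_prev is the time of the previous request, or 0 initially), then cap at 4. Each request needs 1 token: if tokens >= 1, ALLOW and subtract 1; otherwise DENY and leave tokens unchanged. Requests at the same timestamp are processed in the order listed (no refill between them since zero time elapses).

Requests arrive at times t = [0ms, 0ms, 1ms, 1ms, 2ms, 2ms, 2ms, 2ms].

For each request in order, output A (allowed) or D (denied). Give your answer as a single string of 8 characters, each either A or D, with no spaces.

Simulating step by step:
  req#1 t=0ms: ALLOW
  req#2 t=0ms: ALLOW
  req#3 t=1ms: ALLOW
  req#4 t=1ms: ALLOW
  req#5 t=2ms: ALLOW
  req#6 t=2ms: ALLOW
  req#7 t=2ms: DENY
  req#8 t=2ms: DENY

Answer: AAAAAADD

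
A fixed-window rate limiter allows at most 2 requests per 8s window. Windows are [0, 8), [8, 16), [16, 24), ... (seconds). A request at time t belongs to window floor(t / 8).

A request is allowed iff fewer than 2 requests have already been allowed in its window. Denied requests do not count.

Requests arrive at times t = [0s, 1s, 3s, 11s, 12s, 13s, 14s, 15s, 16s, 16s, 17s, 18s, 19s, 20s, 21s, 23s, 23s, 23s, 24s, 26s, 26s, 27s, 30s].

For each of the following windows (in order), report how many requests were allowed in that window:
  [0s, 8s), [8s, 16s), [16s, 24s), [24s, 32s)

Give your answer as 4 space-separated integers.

Answer: 2 2 2 2

Derivation:
Processing requests:
  req#1 t=0s (window 0): ALLOW
  req#2 t=1s (window 0): ALLOW
  req#3 t=3s (window 0): DENY
  req#4 t=11s (window 1): ALLOW
  req#5 t=12s (window 1): ALLOW
  req#6 t=13s (window 1): DENY
  req#7 t=14s (window 1): DENY
  req#8 t=15s (window 1): DENY
  req#9 t=16s (window 2): ALLOW
  req#10 t=16s (window 2): ALLOW
  req#11 t=17s (window 2): DENY
  req#12 t=18s (window 2): DENY
  req#13 t=19s (window 2): DENY
  req#14 t=20s (window 2): DENY
  req#15 t=21s (window 2): DENY
  req#16 t=23s (window 2): DENY
  req#17 t=23s (window 2): DENY
  req#18 t=23s (window 2): DENY
  req#19 t=24s (window 3): ALLOW
  req#20 t=26s (window 3): ALLOW
  req#21 t=26s (window 3): DENY
  req#22 t=27s (window 3): DENY
  req#23 t=30s (window 3): DENY

Allowed counts by window: 2 2 2 2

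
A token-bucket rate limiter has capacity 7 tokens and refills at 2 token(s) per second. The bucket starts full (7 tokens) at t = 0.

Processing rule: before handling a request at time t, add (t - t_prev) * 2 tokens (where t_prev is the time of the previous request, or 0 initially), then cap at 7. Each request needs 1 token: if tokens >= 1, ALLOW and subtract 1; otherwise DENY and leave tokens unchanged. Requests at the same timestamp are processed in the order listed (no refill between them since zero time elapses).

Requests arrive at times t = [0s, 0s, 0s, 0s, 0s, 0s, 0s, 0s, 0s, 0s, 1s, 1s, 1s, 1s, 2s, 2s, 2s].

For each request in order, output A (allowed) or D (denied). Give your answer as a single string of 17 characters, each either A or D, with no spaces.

Answer: AAAAAAADDDAADDAAD

Derivation:
Simulating step by step:
  req#1 t=0s: ALLOW
  req#2 t=0s: ALLOW
  req#3 t=0s: ALLOW
  req#4 t=0s: ALLOW
  req#5 t=0s: ALLOW
  req#6 t=0s: ALLOW
  req#7 t=0s: ALLOW
  req#8 t=0s: DENY
  req#9 t=0s: DENY
  req#10 t=0s: DENY
  req#11 t=1s: ALLOW
  req#12 t=1s: ALLOW
  req#13 t=1s: DENY
  req#14 t=1s: DENY
  req#15 t=2s: ALLOW
  req#16 t=2s: ALLOW
  req#17 t=2s: DENY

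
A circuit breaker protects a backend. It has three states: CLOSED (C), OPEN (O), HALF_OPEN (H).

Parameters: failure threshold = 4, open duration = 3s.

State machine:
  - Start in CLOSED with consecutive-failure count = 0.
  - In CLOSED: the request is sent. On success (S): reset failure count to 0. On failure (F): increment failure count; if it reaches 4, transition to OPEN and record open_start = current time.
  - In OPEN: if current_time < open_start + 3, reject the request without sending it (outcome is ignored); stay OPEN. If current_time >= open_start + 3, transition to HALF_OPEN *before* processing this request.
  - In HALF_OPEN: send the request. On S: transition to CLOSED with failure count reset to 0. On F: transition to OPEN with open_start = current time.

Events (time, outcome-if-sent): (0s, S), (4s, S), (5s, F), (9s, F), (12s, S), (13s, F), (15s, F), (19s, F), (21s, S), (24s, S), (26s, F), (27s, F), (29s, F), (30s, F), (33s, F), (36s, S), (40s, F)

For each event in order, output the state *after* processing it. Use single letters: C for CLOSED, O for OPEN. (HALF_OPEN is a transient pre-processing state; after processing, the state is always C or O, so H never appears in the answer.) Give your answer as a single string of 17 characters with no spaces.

State after each event:
  event#1 t=0s outcome=S: state=CLOSED
  event#2 t=4s outcome=S: state=CLOSED
  event#3 t=5s outcome=F: state=CLOSED
  event#4 t=9s outcome=F: state=CLOSED
  event#5 t=12s outcome=S: state=CLOSED
  event#6 t=13s outcome=F: state=CLOSED
  event#7 t=15s outcome=F: state=CLOSED
  event#8 t=19s outcome=F: state=CLOSED
  event#9 t=21s outcome=S: state=CLOSED
  event#10 t=24s outcome=S: state=CLOSED
  event#11 t=26s outcome=F: state=CLOSED
  event#12 t=27s outcome=F: state=CLOSED
  event#13 t=29s outcome=F: state=CLOSED
  event#14 t=30s outcome=F: state=OPEN
  event#15 t=33s outcome=F: state=OPEN
  event#16 t=36s outcome=S: state=CLOSED
  event#17 t=40s outcome=F: state=CLOSED

Answer: CCCCCCCCCCCCCOOCC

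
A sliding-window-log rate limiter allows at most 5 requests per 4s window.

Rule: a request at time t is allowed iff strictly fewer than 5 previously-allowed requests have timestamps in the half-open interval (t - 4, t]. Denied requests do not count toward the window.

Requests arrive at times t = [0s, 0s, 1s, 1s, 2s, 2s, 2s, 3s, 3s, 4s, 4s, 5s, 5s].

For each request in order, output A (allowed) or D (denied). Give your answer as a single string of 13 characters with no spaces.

Tracking allowed requests in the window:
  req#1 t=0s: ALLOW
  req#2 t=0s: ALLOW
  req#3 t=1s: ALLOW
  req#4 t=1s: ALLOW
  req#5 t=2s: ALLOW
  req#6 t=2s: DENY
  req#7 t=2s: DENY
  req#8 t=3s: DENY
  req#9 t=3s: DENY
  req#10 t=4s: ALLOW
  req#11 t=4s: ALLOW
  req#12 t=5s: ALLOW
  req#13 t=5s: ALLOW

Answer: AAAAADDDDAAAA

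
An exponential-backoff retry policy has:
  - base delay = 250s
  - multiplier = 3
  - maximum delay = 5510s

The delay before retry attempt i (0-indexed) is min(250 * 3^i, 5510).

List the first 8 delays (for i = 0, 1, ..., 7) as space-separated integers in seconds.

Answer: 250 750 2250 5510 5510 5510 5510 5510

Derivation:
Computing each delay:
  i=0: min(250*3^0, 5510) = 250
  i=1: min(250*3^1, 5510) = 750
  i=2: min(250*3^2, 5510) = 2250
  i=3: min(250*3^3, 5510) = 5510
  i=4: min(250*3^4, 5510) = 5510
  i=5: min(250*3^5, 5510) = 5510
  i=6: min(250*3^6, 5510) = 5510
  i=7: min(250*3^7, 5510) = 5510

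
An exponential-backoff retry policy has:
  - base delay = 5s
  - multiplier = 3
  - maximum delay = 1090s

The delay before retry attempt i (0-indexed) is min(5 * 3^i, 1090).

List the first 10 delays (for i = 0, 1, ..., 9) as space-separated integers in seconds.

Answer: 5 15 45 135 405 1090 1090 1090 1090 1090

Derivation:
Computing each delay:
  i=0: min(5*3^0, 1090) = 5
  i=1: min(5*3^1, 1090) = 15
  i=2: min(5*3^2, 1090) = 45
  i=3: min(5*3^3, 1090) = 135
  i=4: min(5*3^4, 1090) = 405
  i=5: min(5*3^5, 1090) = 1090
  i=6: min(5*3^6, 1090) = 1090
  i=7: min(5*3^7, 1090) = 1090
  i=8: min(5*3^8, 1090) = 1090
  i=9: min(5*3^9, 1090) = 1090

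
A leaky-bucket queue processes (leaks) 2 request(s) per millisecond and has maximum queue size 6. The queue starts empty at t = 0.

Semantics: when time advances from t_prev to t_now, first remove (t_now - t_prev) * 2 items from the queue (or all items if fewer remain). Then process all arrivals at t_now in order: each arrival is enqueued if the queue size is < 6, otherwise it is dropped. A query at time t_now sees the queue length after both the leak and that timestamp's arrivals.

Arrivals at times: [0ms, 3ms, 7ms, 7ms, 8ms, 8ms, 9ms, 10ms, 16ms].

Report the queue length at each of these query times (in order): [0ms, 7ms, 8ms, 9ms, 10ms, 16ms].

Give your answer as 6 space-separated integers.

Answer: 1 2 2 1 1 1

Derivation:
Queue lengths at query times:
  query t=0ms: backlog = 1
  query t=7ms: backlog = 2
  query t=8ms: backlog = 2
  query t=9ms: backlog = 1
  query t=10ms: backlog = 1
  query t=16ms: backlog = 1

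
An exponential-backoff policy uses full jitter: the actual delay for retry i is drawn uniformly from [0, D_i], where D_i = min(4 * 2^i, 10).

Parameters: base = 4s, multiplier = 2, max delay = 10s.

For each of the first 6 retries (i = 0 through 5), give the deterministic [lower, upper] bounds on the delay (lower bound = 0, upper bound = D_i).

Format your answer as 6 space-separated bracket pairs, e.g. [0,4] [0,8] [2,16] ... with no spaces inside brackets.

Answer: [0,4] [0,8] [0,10] [0,10] [0,10] [0,10]

Derivation:
Computing bounds per retry:
  i=0: D_i=min(4*2^0,10)=4, bounds=[0,4]
  i=1: D_i=min(4*2^1,10)=8, bounds=[0,8]
  i=2: D_i=min(4*2^2,10)=10, bounds=[0,10]
  i=3: D_i=min(4*2^3,10)=10, bounds=[0,10]
  i=4: D_i=min(4*2^4,10)=10, bounds=[0,10]
  i=5: D_i=min(4*2^5,10)=10, bounds=[0,10]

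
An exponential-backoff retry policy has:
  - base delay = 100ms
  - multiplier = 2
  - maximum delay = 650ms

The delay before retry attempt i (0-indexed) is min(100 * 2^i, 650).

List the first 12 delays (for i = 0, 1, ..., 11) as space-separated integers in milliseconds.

Computing each delay:
  i=0: min(100*2^0, 650) = 100
  i=1: min(100*2^1, 650) = 200
  i=2: min(100*2^2, 650) = 400
  i=3: min(100*2^3, 650) = 650
  i=4: min(100*2^4, 650) = 650
  i=5: min(100*2^5, 650) = 650
  i=6: min(100*2^6, 650) = 650
  i=7: min(100*2^7, 650) = 650
  i=8: min(100*2^8, 650) = 650
  i=9: min(100*2^9, 650) = 650
  i=10: min(100*2^10, 650) = 650
  i=11: min(100*2^11, 650) = 650

Answer: 100 200 400 650 650 650 650 650 650 650 650 650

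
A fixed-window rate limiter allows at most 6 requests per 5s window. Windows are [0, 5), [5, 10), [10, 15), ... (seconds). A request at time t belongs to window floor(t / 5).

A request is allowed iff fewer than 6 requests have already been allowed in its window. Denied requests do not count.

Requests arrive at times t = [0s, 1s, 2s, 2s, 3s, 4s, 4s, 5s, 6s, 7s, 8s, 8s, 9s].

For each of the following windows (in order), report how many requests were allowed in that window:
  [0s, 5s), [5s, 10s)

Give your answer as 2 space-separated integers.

Answer: 6 6

Derivation:
Processing requests:
  req#1 t=0s (window 0): ALLOW
  req#2 t=1s (window 0): ALLOW
  req#3 t=2s (window 0): ALLOW
  req#4 t=2s (window 0): ALLOW
  req#5 t=3s (window 0): ALLOW
  req#6 t=4s (window 0): ALLOW
  req#7 t=4s (window 0): DENY
  req#8 t=5s (window 1): ALLOW
  req#9 t=6s (window 1): ALLOW
  req#10 t=7s (window 1): ALLOW
  req#11 t=8s (window 1): ALLOW
  req#12 t=8s (window 1): ALLOW
  req#13 t=9s (window 1): ALLOW

Allowed counts by window: 6 6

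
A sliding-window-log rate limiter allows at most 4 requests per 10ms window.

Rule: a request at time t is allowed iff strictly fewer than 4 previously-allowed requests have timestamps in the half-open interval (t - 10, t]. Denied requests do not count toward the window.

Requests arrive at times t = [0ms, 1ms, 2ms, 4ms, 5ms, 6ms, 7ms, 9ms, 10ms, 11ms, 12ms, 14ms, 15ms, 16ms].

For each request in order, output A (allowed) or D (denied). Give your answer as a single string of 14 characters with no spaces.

Tracking allowed requests in the window:
  req#1 t=0ms: ALLOW
  req#2 t=1ms: ALLOW
  req#3 t=2ms: ALLOW
  req#4 t=4ms: ALLOW
  req#5 t=5ms: DENY
  req#6 t=6ms: DENY
  req#7 t=7ms: DENY
  req#8 t=9ms: DENY
  req#9 t=10ms: ALLOW
  req#10 t=11ms: ALLOW
  req#11 t=12ms: ALLOW
  req#12 t=14ms: ALLOW
  req#13 t=15ms: DENY
  req#14 t=16ms: DENY

Answer: AAAADDDDAAAADD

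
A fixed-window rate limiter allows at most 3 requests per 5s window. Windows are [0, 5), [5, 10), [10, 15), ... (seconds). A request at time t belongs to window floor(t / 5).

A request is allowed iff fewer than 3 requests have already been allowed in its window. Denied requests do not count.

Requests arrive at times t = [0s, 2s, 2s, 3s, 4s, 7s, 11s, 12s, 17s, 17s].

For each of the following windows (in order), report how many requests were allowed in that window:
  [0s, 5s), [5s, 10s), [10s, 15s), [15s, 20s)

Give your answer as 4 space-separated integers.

Processing requests:
  req#1 t=0s (window 0): ALLOW
  req#2 t=2s (window 0): ALLOW
  req#3 t=2s (window 0): ALLOW
  req#4 t=3s (window 0): DENY
  req#5 t=4s (window 0): DENY
  req#6 t=7s (window 1): ALLOW
  req#7 t=11s (window 2): ALLOW
  req#8 t=12s (window 2): ALLOW
  req#9 t=17s (window 3): ALLOW
  req#10 t=17s (window 3): ALLOW

Allowed counts by window: 3 1 2 2

Answer: 3 1 2 2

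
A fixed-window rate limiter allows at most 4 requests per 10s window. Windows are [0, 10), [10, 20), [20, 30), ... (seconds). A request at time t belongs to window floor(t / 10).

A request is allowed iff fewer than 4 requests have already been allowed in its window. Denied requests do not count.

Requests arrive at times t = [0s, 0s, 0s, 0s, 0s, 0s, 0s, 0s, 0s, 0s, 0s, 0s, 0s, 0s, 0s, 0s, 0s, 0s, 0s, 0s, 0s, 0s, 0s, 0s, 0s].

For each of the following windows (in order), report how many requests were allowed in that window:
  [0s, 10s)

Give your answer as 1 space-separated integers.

Answer: 4

Derivation:
Processing requests:
  req#1 t=0s (window 0): ALLOW
  req#2 t=0s (window 0): ALLOW
  req#3 t=0s (window 0): ALLOW
  req#4 t=0s (window 0): ALLOW
  req#5 t=0s (window 0): DENY
  req#6 t=0s (window 0): DENY
  req#7 t=0s (window 0): DENY
  req#8 t=0s (window 0): DENY
  req#9 t=0s (window 0): DENY
  req#10 t=0s (window 0): DENY
  req#11 t=0s (window 0): DENY
  req#12 t=0s (window 0): DENY
  req#13 t=0s (window 0): DENY
  req#14 t=0s (window 0): DENY
  req#15 t=0s (window 0): DENY
  req#16 t=0s (window 0): DENY
  req#17 t=0s (window 0): DENY
  req#18 t=0s (window 0): DENY
  req#19 t=0s (window 0): DENY
  req#20 t=0s (window 0): DENY
  req#21 t=0s (window 0): DENY
  req#22 t=0s (window 0): DENY
  req#23 t=0s (window 0): DENY
  req#24 t=0s (window 0): DENY
  req#25 t=0s (window 0): DENY

Allowed counts by window: 4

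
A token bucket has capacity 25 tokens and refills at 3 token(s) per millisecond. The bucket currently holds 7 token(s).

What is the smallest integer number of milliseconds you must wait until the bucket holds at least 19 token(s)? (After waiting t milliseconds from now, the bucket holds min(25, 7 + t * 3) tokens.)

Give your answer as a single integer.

Answer: 4

Derivation:
Need 7 + t * 3 >= 19, so t >= 12/3.
Smallest integer t = ceil(12/3) = 4.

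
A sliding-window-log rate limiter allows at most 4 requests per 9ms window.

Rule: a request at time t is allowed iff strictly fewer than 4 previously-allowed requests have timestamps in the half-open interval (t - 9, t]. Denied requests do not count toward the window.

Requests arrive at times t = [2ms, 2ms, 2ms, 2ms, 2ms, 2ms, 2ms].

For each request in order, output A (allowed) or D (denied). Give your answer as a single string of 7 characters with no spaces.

Answer: AAAADDD

Derivation:
Tracking allowed requests in the window:
  req#1 t=2ms: ALLOW
  req#2 t=2ms: ALLOW
  req#3 t=2ms: ALLOW
  req#4 t=2ms: ALLOW
  req#5 t=2ms: DENY
  req#6 t=2ms: DENY
  req#7 t=2ms: DENY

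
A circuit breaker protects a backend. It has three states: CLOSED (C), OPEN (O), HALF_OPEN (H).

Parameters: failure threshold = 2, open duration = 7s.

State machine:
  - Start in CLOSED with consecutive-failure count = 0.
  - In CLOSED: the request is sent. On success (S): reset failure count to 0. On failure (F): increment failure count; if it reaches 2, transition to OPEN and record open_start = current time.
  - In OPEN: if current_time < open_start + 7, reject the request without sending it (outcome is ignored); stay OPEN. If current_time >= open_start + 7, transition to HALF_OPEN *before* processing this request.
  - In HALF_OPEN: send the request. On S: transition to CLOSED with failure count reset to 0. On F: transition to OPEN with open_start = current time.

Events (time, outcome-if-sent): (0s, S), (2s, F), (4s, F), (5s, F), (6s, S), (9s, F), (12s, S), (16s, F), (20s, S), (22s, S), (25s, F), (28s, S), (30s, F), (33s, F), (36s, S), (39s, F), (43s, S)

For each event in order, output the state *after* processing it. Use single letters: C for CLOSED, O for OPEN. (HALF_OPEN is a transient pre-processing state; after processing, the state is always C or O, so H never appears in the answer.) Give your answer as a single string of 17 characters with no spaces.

State after each event:
  event#1 t=0s outcome=S: state=CLOSED
  event#2 t=2s outcome=F: state=CLOSED
  event#3 t=4s outcome=F: state=OPEN
  event#4 t=5s outcome=F: state=OPEN
  event#5 t=6s outcome=S: state=OPEN
  event#6 t=9s outcome=F: state=OPEN
  event#7 t=12s outcome=S: state=CLOSED
  event#8 t=16s outcome=F: state=CLOSED
  event#9 t=20s outcome=S: state=CLOSED
  event#10 t=22s outcome=S: state=CLOSED
  event#11 t=25s outcome=F: state=CLOSED
  event#12 t=28s outcome=S: state=CLOSED
  event#13 t=30s outcome=F: state=CLOSED
  event#14 t=33s outcome=F: state=OPEN
  event#15 t=36s outcome=S: state=OPEN
  event#16 t=39s outcome=F: state=OPEN
  event#17 t=43s outcome=S: state=CLOSED

Answer: CCOOOOCCCCCCCOOOC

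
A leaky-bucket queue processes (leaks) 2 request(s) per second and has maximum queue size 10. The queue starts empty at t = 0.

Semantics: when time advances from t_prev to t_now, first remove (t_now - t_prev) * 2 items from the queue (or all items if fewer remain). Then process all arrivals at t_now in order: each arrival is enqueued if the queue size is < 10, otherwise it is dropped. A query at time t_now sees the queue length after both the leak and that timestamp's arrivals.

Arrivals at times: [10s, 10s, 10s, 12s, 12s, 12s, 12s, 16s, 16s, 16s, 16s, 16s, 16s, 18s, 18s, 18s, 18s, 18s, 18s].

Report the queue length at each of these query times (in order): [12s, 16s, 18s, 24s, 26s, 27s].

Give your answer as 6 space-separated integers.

Queue lengths at query times:
  query t=12s: backlog = 4
  query t=16s: backlog = 6
  query t=18s: backlog = 8
  query t=24s: backlog = 0
  query t=26s: backlog = 0
  query t=27s: backlog = 0

Answer: 4 6 8 0 0 0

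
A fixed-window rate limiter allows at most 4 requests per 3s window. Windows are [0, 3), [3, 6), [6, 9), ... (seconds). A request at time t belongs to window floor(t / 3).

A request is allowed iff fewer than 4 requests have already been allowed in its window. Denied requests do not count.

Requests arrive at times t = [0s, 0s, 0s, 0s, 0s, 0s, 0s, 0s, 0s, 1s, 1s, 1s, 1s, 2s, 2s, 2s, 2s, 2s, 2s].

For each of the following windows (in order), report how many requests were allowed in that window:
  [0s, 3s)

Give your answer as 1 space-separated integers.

Processing requests:
  req#1 t=0s (window 0): ALLOW
  req#2 t=0s (window 0): ALLOW
  req#3 t=0s (window 0): ALLOW
  req#4 t=0s (window 0): ALLOW
  req#5 t=0s (window 0): DENY
  req#6 t=0s (window 0): DENY
  req#7 t=0s (window 0): DENY
  req#8 t=0s (window 0): DENY
  req#9 t=0s (window 0): DENY
  req#10 t=1s (window 0): DENY
  req#11 t=1s (window 0): DENY
  req#12 t=1s (window 0): DENY
  req#13 t=1s (window 0): DENY
  req#14 t=2s (window 0): DENY
  req#15 t=2s (window 0): DENY
  req#16 t=2s (window 0): DENY
  req#17 t=2s (window 0): DENY
  req#18 t=2s (window 0): DENY
  req#19 t=2s (window 0): DENY

Allowed counts by window: 4

Answer: 4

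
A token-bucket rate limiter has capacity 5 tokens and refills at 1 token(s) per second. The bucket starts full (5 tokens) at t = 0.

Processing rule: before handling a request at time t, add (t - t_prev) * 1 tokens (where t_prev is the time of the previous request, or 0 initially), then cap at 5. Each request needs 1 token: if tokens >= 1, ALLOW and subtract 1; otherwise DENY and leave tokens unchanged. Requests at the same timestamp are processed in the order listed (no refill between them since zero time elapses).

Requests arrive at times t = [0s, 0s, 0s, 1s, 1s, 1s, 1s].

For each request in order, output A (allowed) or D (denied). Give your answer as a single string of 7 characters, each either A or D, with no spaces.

Simulating step by step:
  req#1 t=0s: ALLOW
  req#2 t=0s: ALLOW
  req#3 t=0s: ALLOW
  req#4 t=1s: ALLOW
  req#5 t=1s: ALLOW
  req#6 t=1s: ALLOW
  req#7 t=1s: DENY

Answer: AAAAAAD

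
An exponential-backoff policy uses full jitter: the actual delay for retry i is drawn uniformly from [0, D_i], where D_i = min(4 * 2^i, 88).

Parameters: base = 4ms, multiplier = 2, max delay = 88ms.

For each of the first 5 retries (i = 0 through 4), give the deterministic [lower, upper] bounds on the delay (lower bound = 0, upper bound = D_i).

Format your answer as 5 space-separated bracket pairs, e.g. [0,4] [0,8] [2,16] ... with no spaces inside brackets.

Computing bounds per retry:
  i=0: D_i=min(4*2^0,88)=4, bounds=[0,4]
  i=1: D_i=min(4*2^1,88)=8, bounds=[0,8]
  i=2: D_i=min(4*2^2,88)=16, bounds=[0,16]
  i=3: D_i=min(4*2^3,88)=32, bounds=[0,32]
  i=4: D_i=min(4*2^4,88)=64, bounds=[0,64]

Answer: [0,4] [0,8] [0,16] [0,32] [0,64]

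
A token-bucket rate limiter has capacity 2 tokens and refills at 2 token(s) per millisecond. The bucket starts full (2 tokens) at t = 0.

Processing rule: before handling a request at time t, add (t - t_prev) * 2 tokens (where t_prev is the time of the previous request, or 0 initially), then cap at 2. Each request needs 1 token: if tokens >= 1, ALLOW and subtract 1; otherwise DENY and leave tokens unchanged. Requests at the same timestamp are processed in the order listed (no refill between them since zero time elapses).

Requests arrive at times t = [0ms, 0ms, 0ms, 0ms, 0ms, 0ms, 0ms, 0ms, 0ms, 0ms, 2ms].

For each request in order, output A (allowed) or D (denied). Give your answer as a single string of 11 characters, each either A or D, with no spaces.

Simulating step by step:
  req#1 t=0ms: ALLOW
  req#2 t=0ms: ALLOW
  req#3 t=0ms: DENY
  req#4 t=0ms: DENY
  req#5 t=0ms: DENY
  req#6 t=0ms: DENY
  req#7 t=0ms: DENY
  req#8 t=0ms: DENY
  req#9 t=0ms: DENY
  req#10 t=0ms: DENY
  req#11 t=2ms: ALLOW

Answer: AADDDDDDDDA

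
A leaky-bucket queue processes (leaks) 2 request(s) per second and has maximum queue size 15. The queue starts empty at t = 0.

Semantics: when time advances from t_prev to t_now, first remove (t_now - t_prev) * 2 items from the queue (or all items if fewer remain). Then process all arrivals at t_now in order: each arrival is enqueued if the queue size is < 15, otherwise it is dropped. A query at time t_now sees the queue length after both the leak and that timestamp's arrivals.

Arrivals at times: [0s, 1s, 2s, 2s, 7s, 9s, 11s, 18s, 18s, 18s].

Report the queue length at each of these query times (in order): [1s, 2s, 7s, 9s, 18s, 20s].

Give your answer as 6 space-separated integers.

Answer: 1 2 1 1 3 0

Derivation:
Queue lengths at query times:
  query t=1s: backlog = 1
  query t=2s: backlog = 2
  query t=7s: backlog = 1
  query t=9s: backlog = 1
  query t=18s: backlog = 3
  query t=20s: backlog = 0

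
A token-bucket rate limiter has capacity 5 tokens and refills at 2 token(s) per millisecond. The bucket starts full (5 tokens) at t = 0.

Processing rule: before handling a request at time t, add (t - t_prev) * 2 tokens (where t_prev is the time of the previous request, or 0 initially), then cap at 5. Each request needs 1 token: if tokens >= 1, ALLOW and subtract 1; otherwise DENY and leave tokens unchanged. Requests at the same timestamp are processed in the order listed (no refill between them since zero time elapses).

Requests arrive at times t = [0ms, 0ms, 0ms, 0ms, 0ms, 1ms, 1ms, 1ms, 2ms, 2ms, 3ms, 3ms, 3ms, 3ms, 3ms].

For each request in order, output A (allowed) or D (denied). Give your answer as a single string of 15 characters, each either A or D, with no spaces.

Answer: AAAAAAADAAAADDD

Derivation:
Simulating step by step:
  req#1 t=0ms: ALLOW
  req#2 t=0ms: ALLOW
  req#3 t=0ms: ALLOW
  req#4 t=0ms: ALLOW
  req#5 t=0ms: ALLOW
  req#6 t=1ms: ALLOW
  req#7 t=1ms: ALLOW
  req#8 t=1ms: DENY
  req#9 t=2ms: ALLOW
  req#10 t=2ms: ALLOW
  req#11 t=3ms: ALLOW
  req#12 t=3ms: ALLOW
  req#13 t=3ms: DENY
  req#14 t=3ms: DENY
  req#15 t=3ms: DENY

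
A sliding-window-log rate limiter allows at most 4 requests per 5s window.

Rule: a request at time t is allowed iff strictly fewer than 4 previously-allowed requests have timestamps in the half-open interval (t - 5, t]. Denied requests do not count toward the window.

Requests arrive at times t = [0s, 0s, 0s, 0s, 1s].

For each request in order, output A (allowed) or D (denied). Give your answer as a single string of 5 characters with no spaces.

Tracking allowed requests in the window:
  req#1 t=0s: ALLOW
  req#2 t=0s: ALLOW
  req#3 t=0s: ALLOW
  req#4 t=0s: ALLOW
  req#5 t=1s: DENY

Answer: AAAAD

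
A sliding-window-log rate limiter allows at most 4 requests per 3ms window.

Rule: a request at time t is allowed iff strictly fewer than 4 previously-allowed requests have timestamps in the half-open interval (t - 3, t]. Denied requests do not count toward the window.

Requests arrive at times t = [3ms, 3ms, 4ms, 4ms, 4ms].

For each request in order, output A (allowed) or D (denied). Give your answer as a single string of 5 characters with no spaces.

Tracking allowed requests in the window:
  req#1 t=3ms: ALLOW
  req#2 t=3ms: ALLOW
  req#3 t=4ms: ALLOW
  req#4 t=4ms: ALLOW
  req#5 t=4ms: DENY

Answer: AAAAD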